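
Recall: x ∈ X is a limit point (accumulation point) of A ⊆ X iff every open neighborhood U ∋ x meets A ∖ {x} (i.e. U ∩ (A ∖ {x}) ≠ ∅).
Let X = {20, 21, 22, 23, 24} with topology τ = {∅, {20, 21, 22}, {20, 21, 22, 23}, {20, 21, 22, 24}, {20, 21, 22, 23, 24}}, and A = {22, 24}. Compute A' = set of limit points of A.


A' = {20, 21, 23, 24}

For each x ∈ X, list the open sets U ∈ τ with x ∈ U, then check whether U ∩ (A ∖ {x}) ≠ ∅ for every such U.
  x = 20: opens ∋ x are {20, 21, 22}, {20, 21, 22, 23}, {20, 21, 22, 24}, {20, 21, 22, 23, 24}; each meets A ∖ {20}, so x IS a limit point.
  x = 21: opens ∋ x are {20, 21, 22}, {20, 21, 22, 23}, {20, 21, 22, 24}, {20, 21, 22, 23, 24}; each meets A ∖ {21}, so x IS a limit point.
  x = 22: open {20, 21, 22} ∋ x has {20, 21, 22} ∩ (A ∖ {22}) = ∅, so x is NOT a limit point.
  x = 23: opens ∋ x are {20, 21, 22, 23}, {20, 21, 22, 23, 24}; each meets A ∖ {23}, so x IS a limit point.
  x = 24: opens ∋ x are {20, 21, 22, 24}, {20, 21, 22, 23, 24}; each meets A ∖ {24}, so x IS a limit point.
Collecting: A' = {20, 21, 23, 24}.


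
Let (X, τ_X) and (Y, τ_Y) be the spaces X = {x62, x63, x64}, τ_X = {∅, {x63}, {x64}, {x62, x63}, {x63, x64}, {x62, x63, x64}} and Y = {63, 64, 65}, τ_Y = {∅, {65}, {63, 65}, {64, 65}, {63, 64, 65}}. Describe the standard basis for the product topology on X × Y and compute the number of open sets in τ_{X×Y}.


Basis B = {∅ × ∅, {x63} × {65}, {x64} × {65}, {x62, x63} × {65}, {x63} × {63, 65}, {x63} × {64, 65}, {x63, x64} × {65}, {x64} × {63, 65}, {x64} × {64, 65}, {x62, x63, x64} × {65}, {x63} × {63, 64, 65}, {x64} × {63, 64, 65}, {x62, x63} × {63, 65}, {x62, x63} × {64, 65}, {x63, x64} × {63, 65}, {x63, x64} × {64, 65}, {x62, x63} × {63, 64, 65}, {x62, x63, x64} × {63, 65}, {x62, x63, x64} × {64, 65}, {x63, x64} × {63, 64, 65}, {x62, x63, x64} × {63, 64, 65}}; |τ_{X×Y}| = 70.

Enumerate products U × V with U ∈ τ_X, V ∈ τ_Y (deduplicated):
  ∅ × ∅ = {} (∅)
  {x63} × {65} = {(x63,65)}
  {x64} × {65} = {(x64,65)}
  {x62, x63} × {65} = {(x62,65), (x63,65)}
  {x63} × {63, 65} = {(x63,63), (x63,65)}
  {x63} × {64, 65} = {(x63,64), (x63,65)}
  {x63, x64} × {65} = {(x63,65), (x64,65)}
  {x64} × {63, 65} = {(x64,63), (x64,65)}
  {x64} × {64, 65} = {(x64,64), (x64,65)}
  {x62, x63, x64} × {65} = {(x62,65), (x63,65), (x64,65)}
  {x63} × {63, 64, 65} = {(x63,63), (x63,64), (x63,65)}
  {x64} × {63, 64, 65} = {(x64,63), (x64,64), (x64,65)}
  {x62, x63} × {63, 65} = {(x62,63), (x62,65), (x63,63), (x63,65)}
  {x62, x63} × {64, 65} = {(x62,64), (x62,65), (x63,64), (x63,65)}
  {x63, x64} × {63, 65} = {(x63,63), (x63,65), (x64,63), (x64,65)}
  {x63, x64} × {64, 65} = {(x63,64), (x63,65), (x64,64), (x64,65)}
  {x62, x63} × {63, 64, 65} = {(x62,63), (x62,64), (x62,65), (x63,63), (x63,64), (x63,65)}
  {x62, x63, x64} × {63, 65} = {(x62,63), (x62,65), (x63,63), (x63,65), (x64,63), (x64,65)}
  {x62, x63, x64} × {64, 65} = {(x62,64), (x62,65), (x63,64), (x63,65), (x64,64), (x64,65)}
  {x63, x64} × {63, 64, 65} = {(x63,63), (x63,64), (x63,65), (x64,63), (x64,64), (x64,65)}
  {x62, x63, x64} × {63, 64, 65} = {(x62,63), (x62,64), (x62,65), (x63,63), (x63,64), (x63,65), (x64,63), (x64,64), (x64,65)}
These 21 distinct sets form the basis B.
Close under arbitrary unions to get τ_{X×Y}; counting gives |τ_{X×Y}| = 70.


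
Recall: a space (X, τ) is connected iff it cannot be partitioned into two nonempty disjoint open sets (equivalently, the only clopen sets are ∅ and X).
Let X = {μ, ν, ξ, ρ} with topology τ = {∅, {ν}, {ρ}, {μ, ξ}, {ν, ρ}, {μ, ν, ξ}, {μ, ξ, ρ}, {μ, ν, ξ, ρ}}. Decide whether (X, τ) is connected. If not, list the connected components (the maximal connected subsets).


(X, τ) is disconnected; components = [{ν}, {ρ}, {μ, ξ}].

Find clopen sets (U ∈ τ with X ∖ U ∈ τ):
  U = ∅, X ∖ U = {μ, ν, ξ, ρ} — both open, so U is clopen.
  U = {ν}, X ∖ U = {μ, ξ, ρ} — both open, so U is clopen.
  U = {ρ}, X ∖ U = {μ, ν, ξ} — both open, so U is clopen.
  U = {μ, ξ}, X ∖ U = {ν, ρ} — both open, so U is clopen.
  U = {ν, ρ}, X ∖ U = {μ, ξ} — both open, so U is clopen.
  U = {μ, ν, ξ}, X ∖ U = {ρ} — both open, so U is clopen.
  U = {μ, ξ, ρ}, X ∖ U = {ν} — both open, so U is clopen.
  U = {μ, ν, ξ, ρ}, X ∖ U = ∅ — both open, so U is clopen.
Nontrivial clopen(s) exist: e.g. {μ, ξ}. So (X, τ) is disconnected.
Compute connected components by grouping points that agree on all clopens:
  component: {ν}
  component: {ρ}
  component: {μ, ξ}


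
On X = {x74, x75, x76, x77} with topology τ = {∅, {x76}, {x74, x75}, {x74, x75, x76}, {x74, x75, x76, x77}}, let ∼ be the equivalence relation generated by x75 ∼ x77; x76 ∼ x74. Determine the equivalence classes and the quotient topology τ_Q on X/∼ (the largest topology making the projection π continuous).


X/∼ = {[x74=x76], [x75=x77]}; |τ_Q| = 2.

Equivalence classes: [x74=x76], [x75=x77].
Quotient map π: X → X/∼ sends x74 ↦ [x74=x76], x75 ↦ [x75=x77], x76 ↦ [x74=x76], x77 ↦ [x75=x77].
For each subset V ⊆ X/∼, compute π^{-1}(V) ⊆ X and check whether π^{-1}(V) ∈ τ. V is open in τ_Q iff π^{-1}(V) ∈ τ.
  V = {}: π^{-1}(V) = ∅ ∈ τ ✓.
  V = {[x74=x76]}: π^{-1}(V) = {x74, x76} ∉ τ ✗.
  V = {[x75=x77]}: π^{-1}(V) = {x75, x77} ∉ τ ✗.
  V = {[x74=x76], [x75=x77]}: π^{-1}(V) = {x74, x75, x76, x77} ∈ τ ✓.
Open sets in the quotient: τ_Q = {{}, {[x74=x76], [x75=x77]}} (2 elements).


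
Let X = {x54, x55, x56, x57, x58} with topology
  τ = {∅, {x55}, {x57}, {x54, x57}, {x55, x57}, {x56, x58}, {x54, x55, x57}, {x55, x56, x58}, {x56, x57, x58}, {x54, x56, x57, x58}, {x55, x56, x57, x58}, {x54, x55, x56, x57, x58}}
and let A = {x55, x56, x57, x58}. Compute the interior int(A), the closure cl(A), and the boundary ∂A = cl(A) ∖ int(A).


int(A) = {x55, x56, x57, x58}, cl(A) = {x54, x55, x56, x57, x58}, ∂A = {x54}.

Closed sets in (X, τ) are complements of opens:
  closed(X, τ) = {∅, {x54}, {x55}, {x54, x55}, {x54, x57}, {x56, x58}, {x54, x55, x57}, {x54, x56, x58}, {x55, x56, x58}, {x54, x55, x56, x58}, {x54, x56, x57, x58}, {x54, x55, x56, x57, x58}}.
int(A) = ⋃ {U ∈ τ : U ⊆ A}. Opens contained in A: ∅, {x55}, {x57}, {x55, x57}, {x56, x58}, {x55, x56, x58}, {x56, x57, x58}, {x55, x56, x57, x58}.
Taking the union of these: int(A) = {x55, x56, x57, x58}.
cl(A) = ⋂ {C closed : A ⊆ C}. Closed sets containing A: {x54, x55, x56, x57, x58}.
Intersecting these: cl(A) = {x54, x55, x56, x57, x58}.
∂A = cl(A) ∖ int(A) = {x54, x55, x56, x57, x58} ∖ {x55, x56, x57, x58} = {x54}.


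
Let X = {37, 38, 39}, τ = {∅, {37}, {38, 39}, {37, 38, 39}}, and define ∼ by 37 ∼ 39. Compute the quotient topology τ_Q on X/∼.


X/∼ = {[37=39], [38]}; |τ_Q| = 2.

Equivalence classes: [37=39], [38].
Quotient map π: X → X/∼ sends 37 ↦ [37=39], 38 ↦ [38], 39 ↦ [37=39].
For each subset V ⊆ X/∼, compute π^{-1}(V) ⊆ X and check whether π^{-1}(V) ∈ τ. V is open in τ_Q iff π^{-1}(V) ∈ τ.
  V = {}: π^{-1}(V) = ∅ ∈ τ ✓.
  V = {[37=39]}: π^{-1}(V) = {37, 39} ∉ τ ✗.
  V = {[38]}: π^{-1}(V) = {38} ∉ τ ✗.
  V = {[37=39], [38]}: π^{-1}(V) = {37, 38, 39} ∈ τ ✓.
Open sets in the quotient: τ_Q = {{}, {[37=39], [38]}} (2 elements).


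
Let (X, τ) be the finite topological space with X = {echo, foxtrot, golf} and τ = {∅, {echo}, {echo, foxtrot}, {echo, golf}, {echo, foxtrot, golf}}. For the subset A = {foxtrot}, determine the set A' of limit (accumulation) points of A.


A' = ∅

For each x ∈ X, list the open sets U ∈ τ with x ∈ U, then check whether U ∩ (A ∖ {x}) ≠ ∅ for every such U.
  x = echo: open {echo} ∋ x has {echo} ∩ (A ∖ {echo}) = ∅, so x is NOT a limit point.
  x = foxtrot: open {echo, foxtrot} ∋ x has {echo, foxtrot} ∩ (A ∖ {foxtrot}) = ∅, so x is NOT a limit point.
  x = golf: open {echo, golf} ∋ x has {echo, golf} ∩ (A ∖ {golf}) = ∅, so x is NOT a limit point.
Collecting: A' = ∅.


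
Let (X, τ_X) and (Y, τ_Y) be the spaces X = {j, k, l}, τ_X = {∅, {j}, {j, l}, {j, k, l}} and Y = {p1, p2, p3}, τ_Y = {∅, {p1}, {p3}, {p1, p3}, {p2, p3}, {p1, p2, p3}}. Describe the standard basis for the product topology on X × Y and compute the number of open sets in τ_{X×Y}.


Basis B = {∅ × ∅, {j} × {p1}, {j} × {p3}, {j} × {p1, p3}, {j, l} × {p1}, {j} × {p2, p3}, {j, l} × {p3}, {j} × {p1, p2, p3}, {j, k, l} × {p1}, {j, k, l} × {p3}, {j, l} × {p1, p3}, {j, l} × {p2, p3}, {j, l} × {p1, p2, p3}, {j, k, l} × {p1, p3}, {j, k, l} × {p2, p3}, {j, k, l} × {p1, p2, p3}}; |τ_{X×Y}| = 40.

Enumerate products U × V with U ∈ τ_X, V ∈ τ_Y (deduplicated):
  ∅ × ∅ = {} (∅)
  {j} × {p1} = {(j,p1)}
  {j} × {p3} = {(j,p3)}
  {j} × {p1, p3} = {(j,p1), (j,p3)}
  {j, l} × {p1} = {(j,p1), (l,p1)}
  {j} × {p2, p3} = {(j,p2), (j,p3)}
  {j, l} × {p3} = {(j,p3), (l,p3)}
  {j} × {p1, p2, p3} = {(j,p1), (j,p2), (j,p3)}
  {j, k, l} × {p1} = {(j,p1), (k,p1), (l,p1)}
  {j, k, l} × {p3} = {(j,p3), (k,p3), (l,p3)}
  {j, l} × {p1, p3} = {(j,p1), (j,p3), (l,p1), (l,p3)}
  {j, l} × {p2, p3} = {(j,p2), (j,p3), (l,p2), (l,p3)}
  {j, l} × {p1, p2, p3} = {(j,p1), (j,p2), (j,p3), (l,p1), (l,p2), (l,p3)}
  {j, k, l} × {p1, p3} = {(j,p1), (j,p3), (k,p1), (k,p3), (l,p1), (l,p3)}
  {j, k, l} × {p2, p3} = {(j,p2), (j,p3), (k,p2), (k,p3), (l,p2), (l,p3)}
  {j, k, l} × {p1, p2, p3} = {(j,p1), (j,p2), (j,p3), (k,p1), (k,p2), (k,p3), (l,p1), (l,p2), (l,p3)}
These 16 distinct sets form the basis B.
Close under arbitrary unions to get τ_{X×Y}; counting gives |τ_{X×Y}| = 40.


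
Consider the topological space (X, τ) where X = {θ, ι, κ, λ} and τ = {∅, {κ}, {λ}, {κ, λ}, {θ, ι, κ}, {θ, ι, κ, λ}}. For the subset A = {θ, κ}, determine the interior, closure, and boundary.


int(A) = {κ}, cl(A) = {θ, ι, κ}, ∂A = {θ, ι}.

Closed sets in (X, τ) are complements of opens:
  closed(X, τ) = {∅, {λ}, {θ, ι}, {θ, ι, κ}, {θ, ι, λ}, {θ, ι, κ, λ}}.
int(A) = ⋃ {U ∈ τ : U ⊆ A}. Opens contained in A: ∅, {κ}.
Taking the union of these: int(A) = {κ}.
cl(A) = ⋂ {C closed : A ⊆ C}. Closed sets containing A: {θ, ι, κ}, {θ, ι, κ, λ}.
Intersecting these: cl(A) = {θ, ι, κ}.
∂A = cl(A) ∖ int(A) = {θ, ι, κ} ∖ {κ} = {θ, ι}.


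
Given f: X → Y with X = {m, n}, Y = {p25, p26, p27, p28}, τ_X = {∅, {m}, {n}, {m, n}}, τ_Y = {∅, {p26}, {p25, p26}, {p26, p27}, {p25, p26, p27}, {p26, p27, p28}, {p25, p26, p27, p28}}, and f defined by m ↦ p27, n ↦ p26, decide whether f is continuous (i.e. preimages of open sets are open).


f IS continuous.

Compute f^{-1}(U) for each U ∈ τ_Y:
  U = ∅: f^{-1}(U) = ∅ ∈ τ_X ✓.
  U = {p26}: f^{-1}(U) = {n} ∈ τ_X ✓.
  U = {p25, p26}: f^{-1}(U) = {n} ∈ τ_X ✓.
  U = {p26, p27}: f^{-1}(U) = {m, n} ∈ τ_X ✓.
  U = {p25, p26, p27}: f^{-1}(U) = {m, n} ∈ τ_X ✓.
  U = {p26, p27, p28}: f^{-1}(U) = {m, n} ∈ τ_X ✓.
  U = {p25, p26, p27, p28}: f^{-1}(U) = {m, n} ∈ τ_X ✓.
Every preimage lies in τ_X, so f IS continuous.


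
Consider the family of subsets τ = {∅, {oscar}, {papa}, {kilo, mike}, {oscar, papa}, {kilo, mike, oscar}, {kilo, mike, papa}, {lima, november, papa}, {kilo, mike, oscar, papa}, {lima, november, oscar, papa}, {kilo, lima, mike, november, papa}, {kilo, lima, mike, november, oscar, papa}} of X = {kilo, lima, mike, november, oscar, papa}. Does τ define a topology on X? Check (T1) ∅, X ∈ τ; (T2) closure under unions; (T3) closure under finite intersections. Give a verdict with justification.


τ IS a topology on X.

Axiom (T1): ∅ ∈ τ? Yes; X ∈ τ? Yes.
Axiom (T2/T3): check pairwise unions and intersections of members of τ.
All pairwise intersections and unions checked — each lies in τ. Therefore τ satisfies (T1), (T2), (T3): it IS a topology on X.


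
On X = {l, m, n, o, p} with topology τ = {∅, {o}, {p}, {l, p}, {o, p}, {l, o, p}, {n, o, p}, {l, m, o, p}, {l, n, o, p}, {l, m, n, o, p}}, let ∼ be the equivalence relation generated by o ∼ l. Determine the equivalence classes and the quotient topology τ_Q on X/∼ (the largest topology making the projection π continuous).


X/∼ = {[l=o], [m], [n], [p]}; |τ_Q| = 6.

Equivalence classes: [l=o], [m], [n], [p].
Quotient map π: X → X/∼ sends l ↦ [l=o], m ↦ [m], n ↦ [n], o ↦ [l=o], p ↦ [p].
For each subset V ⊆ X/∼, compute π^{-1}(V) ⊆ X and check whether π^{-1}(V) ∈ τ. V is open in τ_Q iff π^{-1}(V) ∈ τ.
  V = {}: π^{-1}(V) = ∅ ∈ τ ✓.
  V = {[l=o]}: π^{-1}(V) = {l, o} ∉ τ ✗.
  V = {[m]}: π^{-1}(V) = {m} ∉ τ ✗.
  V = {[l=o], [m]}: π^{-1}(V) = {l, m, o} ∉ τ ✗.
  V = {[n]}: π^{-1}(V) = {n} ∉ τ ✗.
  V = {[l=o], [n]}: π^{-1}(V) = {l, n, o} ∉ τ ✗.
  V = {[m], [n]}: π^{-1}(V) = {m, n} ∉ τ ✗.
  V = {[l=o], [m], [n]}: π^{-1}(V) = {l, m, n, o} ∉ τ ✗.
  V = {[p]}: π^{-1}(V) = {p} ∈ τ ✓.
  V = {[l=o], [p]}: π^{-1}(V) = {l, o, p} ∈ τ ✓.
  V = {[m], [p]}: π^{-1}(V) = {m, p} ∉ τ ✗.
  V = {[l=o], [m], [p]}: π^{-1}(V) = {l, m, o, p} ∈ τ ✓.
  V = {[n], [p]}: π^{-1}(V) = {n, p} ∉ τ ✗.
  V = {[l=o], [n], [p]}: π^{-1}(V) = {l, n, o, p} ∈ τ ✓.
  V = {[m], [n], [p]}: π^{-1}(V) = {m, n, p} ∉ τ ✗.
  V = {[l=o], [m], [n], [p]}: π^{-1}(V) = {l, m, n, o, p} ∈ τ ✓.
Open sets in the quotient: τ_Q = {{}, {[p]}, {[l=o], [p]}, {[l=o], [m], [p]}, {[l=o], [n], [p]}, {[l=o], [m], [n], [p]}} (6 elements).


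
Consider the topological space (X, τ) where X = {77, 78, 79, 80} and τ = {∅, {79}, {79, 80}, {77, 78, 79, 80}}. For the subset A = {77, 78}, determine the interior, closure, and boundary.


int(A) = ∅, cl(A) = {77, 78}, ∂A = {77, 78}.

Closed sets in (X, τ) are complements of opens:
  closed(X, τ) = {∅, {77, 78}, {77, 78, 80}, {77, 78, 79, 80}}.
int(A) = ⋃ {U ∈ τ : U ⊆ A}. Opens contained in A: ∅.
Taking the union of these: int(A) = ∅.
cl(A) = ⋂ {C closed : A ⊆ C}. Closed sets containing A: {77, 78}, {77, 78, 80}, {77, 78, 79, 80}.
Intersecting these: cl(A) = {77, 78}.
∂A = cl(A) ∖ int(A) = {77, 78} ∖ ∅ = {77, 78}.


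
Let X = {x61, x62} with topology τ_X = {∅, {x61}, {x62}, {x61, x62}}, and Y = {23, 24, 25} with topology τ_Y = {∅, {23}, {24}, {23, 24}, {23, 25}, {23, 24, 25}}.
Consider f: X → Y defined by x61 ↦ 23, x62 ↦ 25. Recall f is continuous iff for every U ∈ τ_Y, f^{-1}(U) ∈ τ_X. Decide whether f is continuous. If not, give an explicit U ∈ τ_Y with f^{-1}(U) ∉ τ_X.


f IS continuous.

Compute f^{-1}(U) for each U ∈ τ_Y:
  U = ∅: f^{-1}(U) = ∅ ∈ τ_X ✓.
  U = {23}: f^{-1}(U) = {x61} ∈ τ_X ✓.
  U = {24}: f^{-1}(U) = ∅ ∈ τ_X ✓.
  U = {23, 24}: f^{-1}(U) = {x61} ∈ τ_X ✓.
  U = {23, 25}: f^{-1}(U) = {x61, x62} ∈ τ_X ✓.
  U = {23, 24, 25}: f^{-1}(U) = {x61, x62} ∈ τ_X ✓.
Every preimage lies in τ_X, so f IS continuous.


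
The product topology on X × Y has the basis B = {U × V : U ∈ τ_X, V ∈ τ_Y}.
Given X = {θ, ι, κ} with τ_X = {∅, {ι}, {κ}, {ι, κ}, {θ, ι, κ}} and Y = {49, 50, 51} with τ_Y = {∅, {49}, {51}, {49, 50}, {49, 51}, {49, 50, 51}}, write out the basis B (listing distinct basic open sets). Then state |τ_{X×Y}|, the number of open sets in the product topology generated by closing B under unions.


Basis B = {∅ × ∅, {ι} × {49}, {ι} × {51}, {κ} × {49}, {κ} × {51}, {ι} × {49, 50}, {ι} × {49, 51}, {ι, κ} × {49}, {ι, κ} × {51}, {κ} × {49, 50}, {κ} × {49, 51}, {θ, ι, κ} × {49}, {θ, ι, κ} × {51}, {ι} × {49, 50, 51}, {κ} × {49, 50, 51}, {ι, κ} × {49, 50}, {ι, κ} × {49, 51}, {θ, ι, κ} × {49, 50}, {θ, ι, κ} × {49, 51}, {ι, κ} × {49, 50, 51}, {θ, ι, κ} × {49, 50, 51}}; |τ_{X×Y}| = 70.

Enumerate products U × V with U ∈ τ_X, V ∈ τ_Y (deduplicated):
  ∅ × ∅ = {} (∅)
  {ι} × {49} = {(ι,49)}
  {ι} × {51} = {(ι,51)}
  {κ} × {49} = {(κ,49)}
  {κ} × {51} = {(κ,51)}
  {ι} × {49, 50} = {(ι,49), (ι,50)}
  {ι} × {49, 51} = {(ι,49), (ι,51)}
  {ι, κ} × {49} = {(ι,49), (κ,49)}
  {ι, κ} × {51} = {(ι,51), (κ,51)}
  {κ} × {49, 50} = {(κ,49), (κ,50)}
  {κ} × {49, 51} = {(κ,49), (κ,51)}
  {θ, ι, κ} × {49} = {(θ,49), (ι,49), (κ,49)}
  {θ, ι, κ} × {51} = {(θ,51), (ι,51), (κ,51)}
  {ι} × {49, 50, 51} = {(ι,49), (ι,50), (ι,51)}
  {κ} × {49, 50, 51} = {(κ,49), (κ,50), (κ,51)}
  {ι, κ} × {49, 50} = {(ι,49), (ι,50), (κ,49), (κ,50)}
  {ι, κ} × {49, 51} = {(ι,49), (ι,51), (κ,49), (κ,51)}
  {θ, ι, κ} × {49, 50} = {(θ,49), (θ,50), (ι,49), (ι,50), (κ,49), (κ,50)}
  {θ, ι, κ} × {49, 51} = {(θ,49), (θ,51), (ι,49), (ι,51), (κ,49), (κ,51)}
  {ι, κ} × {49, 50, 51} = {(ι,49), (ι,50), (ι,51), (κ,49), (κ,50), (κ,51)}
  {θ, ι, κ} × {49, 50, 51} = {(θ,49), (θ,50), (θ,51), (ι,49), (ι,50), (ι,51), (κ,49), (κ,50), (κ,51)}
These 21 distinct sets form the basis B.
Close under arbitrary unions to get τ_{X×Y}; counting gives |τ_{X×Y}| = 70.


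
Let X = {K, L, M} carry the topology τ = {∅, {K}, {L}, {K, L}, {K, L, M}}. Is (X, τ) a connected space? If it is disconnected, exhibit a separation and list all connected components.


(X, τ) is connected.

Find clopen sets (U ∈ τ with X ∖ U ∈ τ):
  U = ∅, X ∖ U = {K, L, M} — both open, so U is clopen.
  U = {K, L, M}, X ∖ U = ∅ — both open, so U is clopen.
Only trivial clopens (∅ and X) exist, so (X, τ) is connected.
Compute connected components by grouping points that agree on all clopens:
  component: {K, L, M}


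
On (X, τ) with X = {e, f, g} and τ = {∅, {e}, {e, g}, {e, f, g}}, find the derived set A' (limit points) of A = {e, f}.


A' = {f, g}

For each x ∈ X, list the open sets U ∈ τ with x ∈ U, then check whether U ∩ (A ∖ {x}) ≠ ∅ for every such U.
  x = e: open {e} ∋ x has {e} ∩ (A ∖ {e}) = ∅, so x is NOT a limit point.
  x = f: opens ∋ x are {e, f, g}; each meets A ∖ {f}, so x IS a limit point.
  x = g: opens ∋ x are {e, g}, {e, f, g}; each meets A ∖ {g}, so x IS a limit point.
Collecting: A' = {f, g}.


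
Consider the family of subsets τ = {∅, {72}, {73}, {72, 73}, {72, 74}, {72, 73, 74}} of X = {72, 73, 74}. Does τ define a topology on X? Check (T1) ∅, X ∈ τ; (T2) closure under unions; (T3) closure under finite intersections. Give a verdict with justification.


τ IS a topology on X.

Axiom (T1): ∅ ∈ τ? Yes; X ∈ τ? Yes.
Axiom (T2/T3): check pairwise unions and intersections of members of τ.
All pairwise intersections and unions checked — each lies in τ. Therefore τ satisfies (T1), (T2), (T3): it IS a topology on X.


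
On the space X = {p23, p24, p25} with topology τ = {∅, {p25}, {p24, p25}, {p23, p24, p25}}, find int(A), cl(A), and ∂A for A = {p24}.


int(A) = ∅, cl(A) = {p23, p24}, ∂A = {p23, p24}.

Closed sets in (X, τ) are complements of opens:
  closed(X, τ) = {∅, {p23}, {p23, p24}, {p23, p24, p25}}.
int(A) = ⋃ {U ∈ τ : U ⊆ A}. Opens contained in A: ∅.
Taking the union of these: int(A) = ∅.
cl(A) = ⋂ {C closed : A ⊆ C}. Closed sets containing A: {p23, p24}, {p23, p24, p25}.
Intersecting these: cl(A) = {p23, p24}.
∂A = cl(A) ∖ int(A) = {p23, p24} ∖ ∅ = {p23, p24}.


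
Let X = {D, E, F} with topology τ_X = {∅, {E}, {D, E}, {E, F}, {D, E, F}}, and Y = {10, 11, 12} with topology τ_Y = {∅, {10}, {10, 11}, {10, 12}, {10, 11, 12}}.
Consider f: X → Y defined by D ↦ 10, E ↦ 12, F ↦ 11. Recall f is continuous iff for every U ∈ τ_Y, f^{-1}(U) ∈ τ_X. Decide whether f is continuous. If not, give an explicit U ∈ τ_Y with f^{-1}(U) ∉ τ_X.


f is NOT continuous.

Compute f^{-1}(U) for each U ∈ τ_Y:
  U = ∅: f^{-1}(U) = ∅ ∈ τ_X ✓.
  U = {10}: f^{-1}(U) = {D} ∉ τ_X ✗.
  U = {10, 11}: f^{-1}(U) = {D, F} ∉ τ_X ✗.
  U = {10, 12}: f^{-1}(U) = {D, E} ∈ τ_X ✓.
  U = {10, 11, 12}: f^{-1}(U) = {D, E, F} ∈ τ_X ✓.
Found U = {10} with f^{-1}(U) = {D} not in τ_X. Therefore f is NOT continuous.


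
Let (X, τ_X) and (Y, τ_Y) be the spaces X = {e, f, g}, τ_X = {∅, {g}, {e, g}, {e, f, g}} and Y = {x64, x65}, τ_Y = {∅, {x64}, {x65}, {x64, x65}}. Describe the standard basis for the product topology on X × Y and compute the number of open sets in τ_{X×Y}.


Basis B = {∅ × ∅, {g} × {x64}, {g} × {x65}, {e, g} × {x64}, {e, g} × {x65}, {g} × {x64, x65}, {e, f, g} × {x64}, {e, f, g} × {x65}, {e, g} × {x64, x65}, {e, f, g} × {x64, x65}}; |τ_{X×Y}| = 16.

Enumerate products U × V with U ∈ τ_X, V ∈ τ_Y (deduplicated):
  ∅ × ∅ = {} (∅)
  {g} × {x64} = {(g,x64)}
  {g} × {x65} = {(g,x65)}
  {e, g} × {x64} = {(e,x64), (g,x64)}
  {e, g} × {x65} = {(e,x65), (g,x65)}
  {g} × {x64, x65} = {(g,x64), (g,x65)}
  {e, f, g} × {x64} = {(e,x64), (f,x64), (g,x64)}
  {e, f, g} × {x65} = {(e,x65), (f,x65), (g,x65)}
  {e, g} × {x64, x65} = {(e,x64), (e,x65), (g,x64), (g,x65)}
  {e, f, g} × {x64, x65} = {(e,x64), (e,x65), (f,x64), (f,x65), (g,x64), (g,x65)}
These 10 distinct sets form the basis B.
Close under arbitrary unions to get τ_{X×Y}; counting gives |τ_{X×Y}| = 16.


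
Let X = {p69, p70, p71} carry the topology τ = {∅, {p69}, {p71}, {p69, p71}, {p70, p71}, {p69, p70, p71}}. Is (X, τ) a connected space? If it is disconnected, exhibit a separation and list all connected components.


(X, τ) is disconnected; components = [{p69}, {p70, p71}].

Find clopen sets (U ∈ τ with X ∖ U ∈ τ):
  U = ∅, X ∖ U = {p69, p70, p71} — both open, so U is clopen.
  U = {p69}, X ∖ U = {p70, p71} — both open, so U is clopen.
  U = {p70, p71}, X ∖ U = {p69} — both open, so U is clopen.
  U = {p69, p70, p71}, X ∖ U = ∅ — both open, so U is clopen.
Nontrivial clopen(s) exist: e.g. {p69}. So (X, τ) is disconnected.
Compute connected components by grouping points that agree on all clopens:
  component: {p69}
  component: {p70, p71}


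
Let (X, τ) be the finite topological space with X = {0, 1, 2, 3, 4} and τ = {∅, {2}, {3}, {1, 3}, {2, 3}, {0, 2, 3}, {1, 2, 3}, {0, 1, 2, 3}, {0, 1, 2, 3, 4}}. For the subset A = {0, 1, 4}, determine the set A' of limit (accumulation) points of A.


A' = {4}

For each x ∈ X, list the open sets U ∈ τ with x ∈ U, then check whether U ∩ (A ∖ {x}) ≠ ∅ for every such U.
  x = 0: open {0, 2, 3} ∋ x has {0, 2, 3} ∩ (A ∖ {0}) = ∅, so x is NOT a limit point.
  x = 1: open {1, 3} ∋ x has {1, 3} ∩ (A ∖ {1}) = ∅, so x is NOT a limit point.
  x = 2: open {2} ∋ x has {2} ∩ (A ∖ {2}) = ∅, so x is NOT a limit point.
  x = 3: open {3} ∋ x has {3} ∩ (A ∖ {3}) = ∅, so x is NOT a limit point.
  x = 4: opens ∋ x are {0, 1, 2, 3, 4}; each meets A ∖ {4}, so x IS a limit point.
Collecting: A' = {4}.


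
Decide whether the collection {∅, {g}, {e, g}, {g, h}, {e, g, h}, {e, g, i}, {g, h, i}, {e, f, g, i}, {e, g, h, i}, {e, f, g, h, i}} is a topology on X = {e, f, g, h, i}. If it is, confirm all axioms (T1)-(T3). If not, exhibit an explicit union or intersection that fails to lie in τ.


τ is NOT a topology on X.

Axiom (T1): ∅ ∈ τ? Yes; X ∈ τ? Yes.
Axiom (T2/T3): check pairwise unions and intersections of members of τ.
Counterexample for (T3): {e, g, i} ∩ {g, h, i} = {g, i} ∉ τ. Therefore τ is NOT a topology.


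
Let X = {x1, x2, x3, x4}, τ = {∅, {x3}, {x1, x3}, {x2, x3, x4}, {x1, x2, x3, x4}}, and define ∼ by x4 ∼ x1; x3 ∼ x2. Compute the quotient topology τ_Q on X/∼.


X/∼ = {[x1=x4], [x2=x3]}; |τ_Q| = 2.

Equivalence classes: [x1=x4], [x2=x3].
Quotient map π: X → X/∼ sends x1 ↦ [x1=x4], x2 ↦ [x2=x3], x3 ↦ [x2=x3], x4 ↦ [x1=x4].
For each subset V ⊆ X/∼, compute π^{-1}(V) ⊆ X and check whether π^{-1}(V) ∈ τ. V is open in τ_Q iff π^{-1}(V) ∈ τ.
  V = {}: π^{-1}(V) = ∅ ∈ τ ✓.
  V = {[x1=x4]}: π^{-1}(V) = {x1, x4} ∉ τ ✗.
  V = {[x2=x3]}: π^{-1}(V) = {x2, x3} ∉ τ ✗.
  V = {[x1=x4], [x2=x3]}: π^{-1}(V) = {x1, x2, x3, x4} ∈ τ ✓.
Open sets in the quotient: τ_Q = {{}, {[x1=x4], [x2=x3]}} (2 elements).


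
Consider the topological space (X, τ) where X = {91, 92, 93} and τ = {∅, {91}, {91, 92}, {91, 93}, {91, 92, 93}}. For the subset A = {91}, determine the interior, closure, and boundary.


int(A) = {91}, cl(A) = {91, 92, 93}, ∂A = {92, 93}.

Closed sets in (X, τ) are complements of opens:
  closed(X, τ) = {∅, {92}, {93}, {92, 93}, {91, 92, 93}}.
int(A) = ⋃ {U ∈ τ : U ⊆ A}. Opens contained in A: ∅, {91}.
Taking the union of these: int(A) = {91}.
cl(A) = ⋂ {C closed : A ⊆ C}. Closed sets containing A: {91, 92, 93}.
Intersecting these: cl(A) = {91, 92, 93}.
∂A = cl(A) ∖ int(A) = {91, 92, 93} ∖ {91} = {92, 93}.


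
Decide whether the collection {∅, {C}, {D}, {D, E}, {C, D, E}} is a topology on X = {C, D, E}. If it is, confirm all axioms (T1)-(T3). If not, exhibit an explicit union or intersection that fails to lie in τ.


τ is NOT a topology on X.

Axiom (T1): ∅ ∈ τ? Yes; X ∈ τ? Yes.
Axiom (T2/T3): check pairwise unions and intersections of members of τ.
Counterexample for (T2): {C} ∪ {D} = {C, D} ∉ τ. Therefore τ is NOT a topology.


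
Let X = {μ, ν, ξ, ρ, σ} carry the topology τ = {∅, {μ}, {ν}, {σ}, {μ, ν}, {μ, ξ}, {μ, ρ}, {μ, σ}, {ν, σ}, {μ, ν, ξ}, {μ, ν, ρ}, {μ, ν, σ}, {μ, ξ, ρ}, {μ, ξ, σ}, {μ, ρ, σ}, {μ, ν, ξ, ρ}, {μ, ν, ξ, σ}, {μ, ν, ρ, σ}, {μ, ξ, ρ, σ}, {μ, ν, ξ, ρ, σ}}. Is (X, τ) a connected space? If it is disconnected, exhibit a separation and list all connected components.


(X, τ) is disconnected; components = [{ν}, {σ}, {μ, ξ, ρ}].

Find clopen sets (U ∈ τ with X ∖ U ∈ τ):
  U = ∅, X ∖ U = {μ, ν, ξ, ρ, σ} — both open, so U is clopen.
  U = {ν}, X ∖ U = {μ, ξ, ρ, σ} — both open, so U is clopen.
  U = {σ}, X ∖ U = {μ, ν, ξ, ρ} — both open, so U is clopen.
  U = {ν, σ}, X ∖ U = {μ, ξ, ρ} — both open, so U is clopen.
  U = {μ, ξ, ρ}, X ∖ U = {ν, σ} — both open, so U is clopen.
  U = {μ, ν, ξ, ρ}, X ∖ U = {σ} — both open, so U is clopen.
  U = {μ, ξ, ρ, σ}, X ∖ U = {ν} — both open, so U is clopen.
  U = {μ, ν, ξ, ρ, σ}, X ∖ U = ∅ — both open, so U is clopen.
Nontrivial clopen(s) exist: e.g. {μ, ξ, ρ, σ}. So (X, τ) is disconnected.
Compute connected components by grouping points that agree on all clopens:
  component: {ν}
  component: {σ}
  component: {μ, ξ, ρ}


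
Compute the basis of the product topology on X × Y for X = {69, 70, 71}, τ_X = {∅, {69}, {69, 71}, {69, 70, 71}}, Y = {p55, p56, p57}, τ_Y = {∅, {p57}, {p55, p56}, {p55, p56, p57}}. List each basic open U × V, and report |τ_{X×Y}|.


Basis B = {∅ × ∅, {69} × {p57}, {69} × {p55, p56}, {69, 71} × {p57}, {69} × {p55, p56, p57}, {69, 70, 71} × {p57}, {69, 71} × {p55, p56}, {69, 71} × {p55, p56, p57}, {69, 70, 71} × {p55, p56}, {69, 70, 71} × {p55, p56, p57}}; |τ_{X×Y}| = 16.

Enumerate products U × V with U ∈ τ_X, V ∈ τ_Y (deduplicated):
  ∅ × ∅ = {} (∅)
  {69} × {p57} = {(69,p57)}
  {69} × {p55, p56} = {(69,p55), (69,p56)}
  {69, 71} × {p57} = {(69,p57), (71,p57)}
  {69} × {p55, p56, p57} = {(69,p55), (69,p56), (69,p57)}
  {69, 70, 71} × {p57} = {(69,p57), (70,p57), (71,p57)}
  {69, 71} × {p55, p56} = {(69,p55), (69,p56), (71,p55), (71,p56)}
  {69, 71} × {p55, p56, p57} = {(69,p55), (69,p56), (69,p57), (71,p55), (71,p56), (71,p57)}
  {69, 70, 71} × {p55, p56} = {(69,p55), (69,p56), (70,p55), (70,p56), (71,p55), (71,p56)}
  {69, 70, 71} × {p55, p56, p57} = {(69,p55), (69,p56), (69,p57), (70,p55), (70,p56), (70,p57), (71,p55), (71,p56), (71,p57)}
These 10 distinct sets form the basis B.
Close under arbitrary unions to get τ_{X×Y}; counting gives |τ_{X×Y}| = 16.


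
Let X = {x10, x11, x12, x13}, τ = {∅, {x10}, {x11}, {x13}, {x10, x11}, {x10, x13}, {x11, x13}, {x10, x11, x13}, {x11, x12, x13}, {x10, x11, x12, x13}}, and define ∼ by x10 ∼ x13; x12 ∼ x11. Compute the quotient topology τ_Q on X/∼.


X/∼ = {[x10=x13], [x11=x12]}; |τ_Q| = 3.

Equivalence classes: [x10=x13], [x11=x12].
Quotient map π: X → X/∼ sends x10 ↦ [x10=x13], x11 ↦ [x11=x12], x12 ↦ [x11=x12], x13 ↦ [x10=x13].
For each subset V ⊆ X/∼, compute π^{-1}(V) ⊆ X and check whether π^{-1}(V) ∈ τ. V is open in τ_Q iff π^{-1}(V) ∈ τ.
  V = {}: π^{-1}(V) = ∅ ∈ τ ✓.
  V = {[x10=x13]}: π^{-1}(V) = {x10, x13} ∈ τ ✓.
  V = {[x11=x12]}: π^{-1}(V) = {x11, x12} ∉ τ ✗.
  V = {[x10=x13], [x11=x12]}: π^{-1}(V) = {x10, x11, x12, x13} ∈ τ ✓.
Open sets in the quotient: τ_Q = {{}, {[x10=x13]}, {[x10=x13], [x11=x12]}} (3 elements).


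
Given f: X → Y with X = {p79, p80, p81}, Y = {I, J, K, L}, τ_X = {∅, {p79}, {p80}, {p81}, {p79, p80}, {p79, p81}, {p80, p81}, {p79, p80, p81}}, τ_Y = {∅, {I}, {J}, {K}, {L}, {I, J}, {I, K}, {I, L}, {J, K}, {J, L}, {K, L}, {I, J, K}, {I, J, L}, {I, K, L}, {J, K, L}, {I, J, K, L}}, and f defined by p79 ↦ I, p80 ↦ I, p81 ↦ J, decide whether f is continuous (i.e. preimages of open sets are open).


f IS continuous.

Compute f^{-1}(U) for each U ∈ τ_Y:
  U = ∅: f^{-1}(U) = ∅ ∈ τ_X ✓.
  U = {I}: f^{-1}(U) = {p79, p80} ∈ τ_X ✓.
  U = {J}: f^{-1}(U) = {p81} ∈ τ_X ✓.
  U = {K}: f^{-1}(U) = ∅ ∈ τ_X ✓.
  U = {L}: f^{-1}(U) = ∅ ∈ τ_X ✓.
  U = {I, J}: f^{-1}(U) = {p79, p80, p81} ∈ τ_X ✓.
  U = {I, K}: f^{-1}(U) = {p79, p80} ∈ τ_X ✓.
  U = {I, L}: f^{-1}(U) = {p79, p80} ∈ τ_X ✓.
  U = {J, K}: f^{-1}(U) = {p81} ∈ τ_X ✓.
  U = {J, L}: f^{-1}(U) = {p81} ∈ τ_X ✓.
  U = {K, L}: f^{-1}(U) = ∅ ∈ τ_X ✓.
  U = {I, J, K}: f^{-1}(U) = {p79, p80, p81} ∈ τ_X ✓.
  U = {I, J, L}: f^{-1}(U) = {p79, p80, p81} ∈ τ_X ✓.
  U = {I, K, L}: f^{-1}(U) = {p79, p80} ∈ τ_X ✓.
  U = {J, K, L}: f^{-1}(U) = {p81} ∈ τ_X ✓.
  U = {I, J, K, L}: f^{-1}(U) = {p79, p80, p81} ∈ τ_X ✓.
Every preimage lies in τ_X, so f IS continuous.


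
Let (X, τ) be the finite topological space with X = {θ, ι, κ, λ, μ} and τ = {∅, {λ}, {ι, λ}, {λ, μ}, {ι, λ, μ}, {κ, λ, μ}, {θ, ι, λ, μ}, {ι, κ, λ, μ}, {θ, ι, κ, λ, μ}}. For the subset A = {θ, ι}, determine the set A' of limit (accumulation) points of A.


A' = {θ}

For each x ∈ X, list the open sets U ∈ τ with x ∈ U, then check whether U ∩ (A ∖ {x}) ≠ ∅ for every such U.
  x = θ: opens ∋ x are {θ, ι, λ, μ}, {θ, ι, κ, λ, μ}; each meets A ∖ {θ}, so x IS a limit point.
  x = ι: open {ι, λ} ∋ x has {ι, λ} ∩ (A ∖ {ι}) = ∅, so x is NOT a limit point.
  x = κ: open {κ, λ, μ} ∋ x has {κ, λ, μ} ∩ (A ∖ {κ}) = ∅, so x is NOT a limit point.
  x = λ: open {λ} ∋ x has {λ} ∩ (A ∖ {λ}) = ∅, so x is NOT a limit point.
  x = μ: open {λ, μ} ∋ x has {λ, μ} ∩ (A ∖ {μ}) = ∅, so x is NOT a limit point.
Collecting: A' = {θ}.


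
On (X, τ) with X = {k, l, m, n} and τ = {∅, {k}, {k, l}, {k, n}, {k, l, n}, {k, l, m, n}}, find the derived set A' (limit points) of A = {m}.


A' = ∅

For each x ∈ X, list the open sets U ∈ τ with x ∈ U, then check whether U ∩ (A ∖ {x}) ≠ ∅ for every such U.
  x = k: open {k} ∋ x has {k} ∩ (A ∖ {k}) = ∅, so x is NOT a limit point.
  x = l: open {k, l} ∋ x has {k, l} ∩ (A ∖ {l}) = ∅, so x is NOT a limit point.
  x = m: open {k, l, m, n} ∋ x has {k, l, m, n} ∩ (A ∖ {m}) = ∅, so x is NOT a limit point.
  x = n: open {k, n} ∋ x has {k, n} ∩ (A ∖ {n}) = ∅, so x is NOT a limit point.
Collecting: A' = ∅.


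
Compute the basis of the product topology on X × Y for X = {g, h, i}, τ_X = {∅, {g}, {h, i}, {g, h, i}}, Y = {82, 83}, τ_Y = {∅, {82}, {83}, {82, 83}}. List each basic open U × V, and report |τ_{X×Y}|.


Basis B = {∅ × ∅, {g} × {82}, {g} × {83}, {g} × {82, 83}, {h, i} × {82}, {h, i} × {83}, {g, h, i} × {82}, {g, h, i} × {83}, {h, i} × {82, 83}, {g, h, i} × {82, 83}}; |τ_{X×Y}| = 16.

Enumerate products U × V with U ∈ τ_X, V ∈ τ_Y (deduplicated):
  ∅ × ∅ = {} (∅)
  {g} × {82} = {(g,82)}
  {g} × {83} = {(g,83)}
  {g} × {82, 83} = {(g,82), (g,83)}
  {h, i} × {82} = {(h,82), (i,82)}
  {h, i} × {83} = {(h,83), (i,83)}
  {g, h, i} × {82} = {(g,82), (h,82), (i,82)}
  {g, h, i} × {83} = {(g,83), (h,83), (i,83)}
  {h, i} × {82, 83} = {(h,82), (h,83), (i,82), (i,83)}
  {g, h, i} × {82, 83} = {(g,82), (g,83), (h,82), (h,83), (i,82), (i,83)}
These 10 distinct sets form the basis B.
Close under arbitrary unions to get τ_{X×Y}; counting gives |τ_{X×Y}| = 16.


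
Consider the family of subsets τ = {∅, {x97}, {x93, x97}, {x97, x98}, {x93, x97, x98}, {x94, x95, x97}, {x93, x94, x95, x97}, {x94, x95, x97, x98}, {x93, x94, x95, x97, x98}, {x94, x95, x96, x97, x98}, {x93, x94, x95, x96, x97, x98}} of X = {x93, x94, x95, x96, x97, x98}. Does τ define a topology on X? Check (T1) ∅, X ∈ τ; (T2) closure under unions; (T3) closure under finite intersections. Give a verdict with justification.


τ IS a topology on X.

Axiom (T1): ∅ ∈ τ? Yes; X ∈ τ? Yes.
Axiom (T2/T3): check pairwise unions and intersections of members of τ.
All pairwise intersections and unions checked — each lies in τ. Therefore τ satisfies (T1), (T2), (T3): it IS a topology on X.


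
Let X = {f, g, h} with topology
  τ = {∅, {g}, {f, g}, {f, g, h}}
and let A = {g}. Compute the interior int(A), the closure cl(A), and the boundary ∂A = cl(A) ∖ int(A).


int(A) = {g}, cl(A) = {f, g, h}, ∂A = {f, h}.

Closed sets in (X, τ) are complements of opens:
  closed(X, τ) = {∅, {h}, {f, h}, {f, g, h}}.
int(A) = ⋃ {U ∈ τ : U ⊆ A}. Opens contained in A: ∅, {g}.
Taking the union of these: int(A) = {g}.
cl(A) = ⋂ {C closed : A ⊆ C}. Closed sets containing A: {f, g, h}.
Intersecting these: cl(A) = {f, g, h}.
∂A = cl(A) ∖ int(A) = {f, g, h} ∖ {g} = {f, h}.


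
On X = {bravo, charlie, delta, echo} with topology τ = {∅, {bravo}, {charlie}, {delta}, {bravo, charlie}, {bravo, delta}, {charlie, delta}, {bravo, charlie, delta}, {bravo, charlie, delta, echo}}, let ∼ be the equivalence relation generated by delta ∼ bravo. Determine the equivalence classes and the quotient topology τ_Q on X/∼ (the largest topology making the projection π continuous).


X/∼ = {[bravo=delta], [charlie], [echo]}; |τ_Q| = 5.

Equivalence classes: [bravo=delta], [charlie], [echo].
Quotient map π: X → X/∼ sends bravo ↦ [bravo=delta], charlie ↦ [charlie], delta ↦ [bravo=delta], echo ↦ [echo].
For each subset V ⊆ X/∼, compute π^{-1}(V) ⊆ X and check whether π^{-1}(V) ∈ τ. V is open in τ_Q iff π^{-1}(V) ∈ τ.
  V = {}: π^{-1}(V) = ∅ ∈ τ ✓.
  V = {[bravo=delta]}: π^{-1}(V) = {bravo, delta} ∈ τ ✓.
  V = {[charlie]}: π^{-1}(V) = {charlie} ∈ τ ✓.
  V = {[bravo=delta], [charlie]}: π^{-1}(V) = {bravo, charlie, delta} ∈ τ ✓.
  V = {[echo]}: π^{-1}(V) = {echo} ∉ τ ✗.
  V = {[bravo=delta], [echo]}: π^{-1}(V) = {bravo, delta, echo} ∉ τ ✗.
  V = {[charlie], [echo]}: π^{-1}(V) = {charlie, echo} ∉ τ ✗.
  V = {[bravo=delta], [charlie], [echo]}: π^{-1}(V) = {bravo, charlie, delta, echo} ∈ τ ✓.
Open sets in the quotient: τ_Q = {{}, {[bravo=delta]}, {[charlie]}, {[bravo=delta], [charlie]}, {[bravo=delta], [charlie], [echo]}} (5 elements).


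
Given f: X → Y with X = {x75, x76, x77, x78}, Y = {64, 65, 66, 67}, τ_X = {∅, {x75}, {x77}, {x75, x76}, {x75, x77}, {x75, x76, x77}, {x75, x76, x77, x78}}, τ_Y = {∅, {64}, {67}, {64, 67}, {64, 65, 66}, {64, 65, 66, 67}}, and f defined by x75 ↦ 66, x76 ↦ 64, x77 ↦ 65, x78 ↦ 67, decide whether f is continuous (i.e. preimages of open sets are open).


f is NOT continuous.

Compute f^{-1}(U) for each U ∈ τ_Y:
  U = ∅: f^{-1}(U) = ∅ ∈ τ_X ✓.
  U = {64}: f^{-1}(U) = {x76} ∉ τ_X ✗.
  U = {67}: f^{-1}(U) = {x78} ∉ τ_X ✗.
  U = {64, 67}: f^{-1}(U) = {x76, x78} ∉ τ_X ✗.
  U = {64, 65, 66}: f^{-1}(U) = {x75, x76, x77} ∈ τ_X ✓.
  U = {64, 65, 66, 67}: f^{-1}(U) = {x75, x76, x77, x78} ∈ τ_X ✓.
Found U = {64} with f^{-1}(U) = {x76} not in τ_X. Therefore f is NOT continuous.


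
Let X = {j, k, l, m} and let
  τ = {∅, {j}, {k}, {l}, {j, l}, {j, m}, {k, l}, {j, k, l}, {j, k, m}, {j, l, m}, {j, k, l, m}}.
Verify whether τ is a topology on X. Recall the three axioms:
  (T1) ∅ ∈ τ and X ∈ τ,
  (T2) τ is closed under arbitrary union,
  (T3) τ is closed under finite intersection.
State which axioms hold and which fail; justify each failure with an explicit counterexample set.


τ is NOT a topology on X.

Axiom (T1): ∅ ∈ τ? Yes; X ∈ τ? Yes.
Axiom (T2/T3): check pairwise unions and intersections of members of τ.
Counterexample for (T2): {j} ∪ {k} = {j, k} ∉ τ. Therefore τ is NOT a topology.


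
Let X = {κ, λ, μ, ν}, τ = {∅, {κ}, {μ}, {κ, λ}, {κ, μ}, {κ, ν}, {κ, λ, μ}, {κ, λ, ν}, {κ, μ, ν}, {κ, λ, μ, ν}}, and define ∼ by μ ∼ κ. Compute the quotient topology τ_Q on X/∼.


X/∼ = {[κ=μ], [λ], [ν]}; |τ_Q| = 5.

Equivalence classes: [κ=μ], [λ], [ν].
Quotient map π: X → X/∼ sends κ ↦ [κ=μ], λ ↦ [λ], μ ↦ [κ=μ], ν ↦ [ν].
For each subset V ⊆ X/∼, compute π^{-1}(V) ⊆ X and check whether π^{-1}(V) ∈ τ. V is open in τ_Q iff π^{-1}(V) ∈ τ.
  V = {}: π^{-1}(V) = ∅ ∈ τ ✓.
  V = {[κ=μ]}: π^{-1}(V) = {κ, μ} ∈ τ ✓.
  V = {[λ]}: π^{-1}(V) = {λ} ∉ τ ✗.
  V = {[κ=μ], [λ]}: π^{-1}(V) = {κ, λ, μ} ∈ τ ✓.
  V = {[ν]}: π^{-1}(V) = {ν} ∉ τ ✗.
  V = {[κ=μ], [ν]}: π^{-1}(V) = {κ, μ, ν} ∈ τ ✓.
  V = {[λ], [ν]}: π^{-1}(V) = {λ, ν} ∉ τ ✗.
  V = {[κ=μ], [λ], [ν]}: π^{-1}(V) = {κ, λ, μ, ν} ∈ τ ✓.
Open sets in the quotient: τ_Q = {{}, {[κ=μ]}, {[κ=μ], [λ]}, {[κ=μ], [ν]}, {[κ=μ], [λ], [ν]}} (5 elements).


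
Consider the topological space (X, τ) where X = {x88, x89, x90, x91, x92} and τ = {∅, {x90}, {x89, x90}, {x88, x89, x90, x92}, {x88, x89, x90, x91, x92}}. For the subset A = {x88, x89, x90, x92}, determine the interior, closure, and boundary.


int(A) = {x88, x89, x90, x92}, cl(A) = {x88, x89, x90, x91, x92}, ∂A = {x91}.

Closed sets in (X, τ) are complements of opens:
  closed(X, τ) = {∅, {x91}, {x88, x91, x92}, {x88, x89, x91, x92}, {x88, x89, x90, x91, x92}}.
int(A) = ⋃ {U ∈ τ : U ⊆ A}. Opens contained in A: ∅, {x90}, {x89, x90}, {x88, x89, x90, x92}.
Taking the union of these: int(A) = {x88, x89, x90, x92}.
cl(A) = ⋂ {C closed : A ⊆ C}. Closed sets containing A: {x88, x89, x90, x91, x92}.
Intersecting these: cl(A) = {x88, x89, x90, x91, x92}.
∂A = cl(A) ∖ int(A) = {x88, x89, x90, x91, x92} ∖ {x88, x89, x90, x92} = {x91}.


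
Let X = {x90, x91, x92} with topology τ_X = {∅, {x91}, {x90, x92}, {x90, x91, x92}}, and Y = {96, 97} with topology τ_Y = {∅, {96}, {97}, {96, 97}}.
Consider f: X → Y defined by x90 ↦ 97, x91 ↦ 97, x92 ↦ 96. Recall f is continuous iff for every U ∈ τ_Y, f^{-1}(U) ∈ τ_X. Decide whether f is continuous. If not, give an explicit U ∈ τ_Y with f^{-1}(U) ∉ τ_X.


f is NOT continuous.

Compute f^{-1}(U) for each U ∈ τ_Y:
  U = ∅: f^{-1}(U) = ∅ ∈ τ_X ✓.
  U = {96}: f^{-1}(U) = {x92} ∉ τ_X ✗.
  U = {97}: f^{-1}(U) = {x90, x91} ∉ τ_X ✗.
  U = {96, 97}: f^{-1}(U) = {x90, x91, x92} ∈ τ_X ✓.
Found U = {96} with f^{-1}(U) = {x92} not in τ_X. Therefore f is NOT continuous.


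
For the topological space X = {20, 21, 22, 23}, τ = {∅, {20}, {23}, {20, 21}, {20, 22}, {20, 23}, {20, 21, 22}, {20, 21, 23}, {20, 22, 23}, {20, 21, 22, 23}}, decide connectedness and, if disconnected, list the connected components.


(X, τ) is disconnected; components = [{23}, {20, 21, 22}].

Find clopen sets (U ∈ τ with X ∖ U ∈ τ):
  U = ∅, X ∖ U = {20, 21, 22, 23} — both open, so U is clopen.
  U = {23}, X ∖ U = {20, 21, 22} — both open, so U is clopen.
  U = {20, 21, 22}, X ∖ U = {23} — both open, so U is clopen.
  U = {20, 21, 22, 23}, X ∖ U = ∅ — both open, so U is clopen.
Nontrivial clopen(s) exist: e.g. {20, 21, 22}. So (X, τ) is disconnected.
Compute connected components by grouping points that agree on all clopens:
  component: {23}
  component: {20, 21, 22}
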